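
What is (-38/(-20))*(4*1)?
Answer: 38/5 ≈ 7.6000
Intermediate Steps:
(-38/(-20))*(4*1) = -38*(-1/20)*4 = (19/10)*4 = 38/5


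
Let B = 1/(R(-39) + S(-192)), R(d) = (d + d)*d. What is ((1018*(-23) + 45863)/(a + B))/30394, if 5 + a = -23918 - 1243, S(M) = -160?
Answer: -1540429/52486393427 ≈ -2.9349e-5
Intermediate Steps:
a = -25166 (a = -5 + (-23918 - 1243) = -5 - 25161 = -25166)
R(d) = 2*d**2 (R(d) = (2*d)*d = 2*d**2)
B = 1/2882 (B = 1/(2*(-39)**2 - 160) = 1/(2*1521 - 160) = 1/(3042 - 160) = 1/2882 ≈ 0.00034698)
((1018*(-23) + 45863)/(a + B))/30394 = ((1018*(-23) + 45863)/(-25166 + 1/2882))/30394 = ((-23414 + 45863)/(-72528411/2882))*(1/30394) = (22449*(-2882/72528411))*(1/30394) = -21566006/24176137*1/30394 = -1540429/52486393427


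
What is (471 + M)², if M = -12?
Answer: 210681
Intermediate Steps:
(471 + M)² = (471 - 12)² = 459² = 210681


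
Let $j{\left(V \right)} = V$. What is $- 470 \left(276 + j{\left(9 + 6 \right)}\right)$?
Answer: $-136770$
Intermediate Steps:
$- 470 \left(276 + j{\left(9 + 6 \right)}\right) = - 470 \left(276 + \left(9 + 6\right)\right) = - 470 \left(276 + 15\right) = \left(-470\right) 291 = -136770$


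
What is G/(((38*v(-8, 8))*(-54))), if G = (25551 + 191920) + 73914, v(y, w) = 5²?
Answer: -58277/10260 ≈ -5.6800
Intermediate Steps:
v(y, w) = 25
G = 291385 (G = 217471 + 73914 = 291385)
G/(((38*v(-8, 8))*(-54))) = 291385/(((38*25)*(-54))) = 291385/((950*(-54))) = 291385/(-51300) = 291385*(-1/51300) = -58277/10260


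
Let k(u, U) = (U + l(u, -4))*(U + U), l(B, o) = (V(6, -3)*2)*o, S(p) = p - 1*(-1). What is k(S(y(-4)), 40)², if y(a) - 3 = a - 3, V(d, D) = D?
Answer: 26214400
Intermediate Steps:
y(a) = a (y(a) = 3 + (a - 3) = 3 + (-3 + a) = a)
S(p) = 1 + p (S(p) = p + 1 = 1 + p)
l(B, o) = -6*o (l(B, o) = (-3*2)*o = -6*o)
k(u, U) = 2*U*(24 + U) (k(u, U) = (U - 6*(-4))*(U + U) = (U + 24)*(2*U) = (24 + U)*(2*U) = 2*U*(24 + U))
k(S(y(-4)), 40)² = (2*40*(24 + 40))² = (2*40*64)² = 5120² = 26214400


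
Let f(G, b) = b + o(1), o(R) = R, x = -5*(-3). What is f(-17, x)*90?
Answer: 1440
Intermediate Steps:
x = 15
f(G, b) = 1 + b (f(G, b) = b + 1 = 1 + b)
f(-17, x)*90 = (1 + 15)*90 = 16*90 = 1440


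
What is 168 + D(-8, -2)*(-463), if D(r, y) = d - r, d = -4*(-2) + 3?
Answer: -8629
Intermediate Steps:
d = 11 (d = 8 + 3 = 11)
D(r, y) = 11 - r
168 + D(-8, -2)*(-463) = 168 + (11 - 1*(-8))*(-463) = 168 + (11 + 8)*(-463) = 168 + 19*(-463) = 168 - 8797 = -8629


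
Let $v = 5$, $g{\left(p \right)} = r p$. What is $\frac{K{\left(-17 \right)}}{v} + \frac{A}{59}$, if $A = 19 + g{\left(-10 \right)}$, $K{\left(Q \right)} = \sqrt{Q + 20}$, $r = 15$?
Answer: $- \frac{131}{59} + \frac{\sqrt{3}}{5} \approx -1.8739$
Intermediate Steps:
$g{\left(p \right)} = 15 p$
$K{\left(Q \right)} = \sqrt{20 + Q}$
$A = -131$ ($A = 19 + 15 \left(-10\right) = 19 - 150 = -131$)
$\frac{K{\left(-17 \right)}}{v} + \frac{A}{59} = \frac{\sqrt{20 - 17}}{5} - \frac{131}{59} = \sqrt{3} \cdot \frac{1}{5} - \frac{131}{59} = \frac{\sqrt{3}}{5} - \frac{131}{59} = - \frac{131}{59} + \frac{\sqrt{3}}{5}$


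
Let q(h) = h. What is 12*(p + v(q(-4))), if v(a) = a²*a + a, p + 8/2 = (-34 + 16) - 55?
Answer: -1740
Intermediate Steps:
p = -77 (p = -4 + ((-34 + 16) - 55) = -4 + (-18 - 55) = -4 - 73 = -77)
v(a) = a + a³ (v(a) = a³ + a = a + a³)
12*(p + v(q(-4))) = 12*(-77 + (-4 + (-4)³)) = 12*(-77 + (-4 - 64)) = 12*(-77 - 68) = 12*(-145) = -1740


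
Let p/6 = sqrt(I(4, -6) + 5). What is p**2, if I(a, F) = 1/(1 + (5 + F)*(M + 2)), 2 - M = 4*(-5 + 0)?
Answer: 4104/23 ≈ 178.43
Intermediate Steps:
M = 22 (M = 2 - 4*(-5 + 0) = 2 - 4*(-5) = 2 - 1*(-20) = 2 + 20 = 22)
I(a, F) = 1/(121 + 24*F) (I(a, F) = 1/(1 + (5 + F)*(22 + 2)) = 1/(1 + (5 + F)*24) = 1/(1 + (120 + 24*F)) = 1/(121 + 24*F))
p = 6*sqrt(2622)/23 (p = 6*sqrt(1/(121 + 24*(-6)) + 5) = 6*sqrt(1/(121 - 144) + 5) = 6*sqrt(1/(-23) + 5) = 6*sqrt(-1/23 + 5) = 6*sqrt(114/23) = 6*(sqrt(2622)/23) = 6*sqrt(2622)/23 ≈ 13.358)
p**2 = (6*sqrt(2622)/23)**2 = 4104/23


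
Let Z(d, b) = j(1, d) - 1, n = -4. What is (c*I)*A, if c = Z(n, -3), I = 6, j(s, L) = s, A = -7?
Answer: 0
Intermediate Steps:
Z(d, b) = 0 (Z(d, b) = 1 - 1 = 0)
c = 0
(c*I)*A = (0*6)*(-7) = 0*(-7) = 0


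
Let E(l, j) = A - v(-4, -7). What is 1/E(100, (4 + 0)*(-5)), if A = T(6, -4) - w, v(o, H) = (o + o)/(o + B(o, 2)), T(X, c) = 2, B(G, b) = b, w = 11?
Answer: -1/13 ≈ -0.076923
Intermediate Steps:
v(o, H) = 2*o/(2 + o) (v(o, H) = (o + o)/(o + 2) = (2*o)/(2 + o) = 2*o/(2 + o))
A = -9 (A = 2 - 1*11 = 2 - 11 = -9)
E(l, j) = -13 (E(l, j) = -9 - 2*(-4)/(2 - 4) = -9 - 2*(-4)/(-2) = -9 - 2*(-4)*(-1)/2 = -9 - 1*4 = -9 - 4 = -13)
1/E(100, (4 + 0)*(-5)) = 1/(-13) = -1/13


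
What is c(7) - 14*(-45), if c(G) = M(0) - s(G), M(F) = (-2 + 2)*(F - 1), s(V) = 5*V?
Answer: 595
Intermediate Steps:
M(F) = 0 (M(F) = 0*(-1 + F) = 0)
c(G) = -5*G (c(G) = 0 - 5*G = -5*G)
c(7) - 14*(-45) = -5*7 - 14*(-45) = -35 + 630 = 595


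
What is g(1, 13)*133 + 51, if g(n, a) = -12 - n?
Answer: -1678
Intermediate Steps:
g(1, 13)*133 + 51 = (-12 - 1*1)*133 + 51 = (-12 - 1)*133 + 51 = -13*133 + 51 = -1729 + 51 = -1678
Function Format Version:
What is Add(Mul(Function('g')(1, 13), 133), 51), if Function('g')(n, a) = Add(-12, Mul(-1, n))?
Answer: -1678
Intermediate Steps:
Add(Mul(Function('g')(1, 13), 133), 51) = Add(Mul(Add(-12, Mul(-1, 1)), 133), 51) = Add(Mul(Add(-12, -1), 133), 51) = Add(Mul(-13, 133), 51) = Add(-1729, 51) = -1678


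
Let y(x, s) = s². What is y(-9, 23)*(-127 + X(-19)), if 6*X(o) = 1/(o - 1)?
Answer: -8062489/120 ≈ -67187.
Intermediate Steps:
X(o) = 1/(6*(-1 + o)) (X(o) = 1/(6*(o - 1)) = 1/(6*(-1 + o)))
y(-9, 23)*(-127 + X(-19)) = 23²*(-127 + 1/(6*(-1 - 19))) = 529*(-127 + (⅙)/(-20)) = 529*(-127 + (⅙)*(-1/20)) = 529*(-127 - 1/120) = 529*(-15241/120) = -8062489/120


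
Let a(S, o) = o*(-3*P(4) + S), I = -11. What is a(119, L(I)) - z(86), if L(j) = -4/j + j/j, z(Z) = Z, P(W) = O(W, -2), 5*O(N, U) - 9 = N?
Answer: 722/11 ≈ 65.636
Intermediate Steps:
O(N, U) = 9/5 + N/5
P(W) = 9/5 + W/5
L(j) = 1 - 4/j (L(j) = -4/j + 1 = 1 - 4/j)
a(S, o) = o*(-39/5 + S) (a(S, o) = o*(-3*(9/5 + (1/5)*4) + S) = o*(-3*(9/5 + 4/5) + S) = o*(-3*13/5 + S) = o*(-39/5 + S))
a(119, L(I)) - z(86) = ((-4 - 11)/(-11))*(-39 + 5*119)/5 - 1*86 = (-1/11*(-15))*(-39 + 595)/5 - 86 = (1/5)*(15/11)*556 - 86 = 1668/11 - 86 = 722/11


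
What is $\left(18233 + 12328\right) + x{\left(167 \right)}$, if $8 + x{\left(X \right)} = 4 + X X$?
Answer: $58446$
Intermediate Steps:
$x{\left(X \right)} = -4 + X^{2}$ ($x{\left(X \right)} = -8 + \left(4 + X X\right) = -8 + \left(4 + X^{2}\right) = -4 + X^{2}$)
$\left(18233 + 12328\right) + x{\left(167 \right)} = \left(18233 + 12328\right) - \left(4 - 167^{2}\right) = 30561 + \left(-4 + 27889\right) = 30561 + 27885 = 58446$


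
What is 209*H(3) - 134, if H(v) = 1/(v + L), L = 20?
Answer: -2873/23 ≈ -124.91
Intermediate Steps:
H(v) = 1/(20 + v) (H(v) = 1/(v + 20) = 1/(20 + v))
209*H(3) - 134 = 209/(20 + 3) - 134 = 209/23 - 134 = -2873/23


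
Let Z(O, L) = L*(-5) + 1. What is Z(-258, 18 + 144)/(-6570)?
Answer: 809/6570 ≈ 0.12314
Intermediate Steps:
Z(O, L) = 1 - 5*L (Z(O, L) = -5*L + 1 = 1 - 5*L)
Z(-258, 18 + 144)/(-6570) = (1 - 5*(18 + 144))/(-6570) = (1 - 5*162)*(-1/6570) = (1 - 810)*(-1/6570) = -809*(-1/6570) = 809/6570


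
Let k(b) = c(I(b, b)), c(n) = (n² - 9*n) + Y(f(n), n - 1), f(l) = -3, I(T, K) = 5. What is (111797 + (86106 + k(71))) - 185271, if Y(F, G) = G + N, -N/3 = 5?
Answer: 12601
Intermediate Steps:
N = -15 (N = -3*5 = -15)
Y(F, G) = -15 + G (Y(F, G) = G - 15 = -15 + G)
c(n) = -16 + n² - 8*n (c(n) = (n² - 9*n) + (-15 + (n - 1)) = (n² - 9*n) + (-15 + (-1 + n)) = (n² - 9*n) + (-16 + n) = -16 + n² - 8*n)
k(b) = -31 (k(b) = -16 + 5² - 8*5 = -16 + 25 - 40 = -31)
(111797 + (86106 + k(71))) - 185271 = (111797 + (86106 - 31)) - 185271 = (111797 + 86075) - 185271 = 197872 - 185271 = 12601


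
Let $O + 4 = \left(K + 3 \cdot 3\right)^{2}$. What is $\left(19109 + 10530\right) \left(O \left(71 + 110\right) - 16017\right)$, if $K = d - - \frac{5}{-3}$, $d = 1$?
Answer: $- \frac{1112766616}{9} \approx -1.2364 \cdot 10^{8}$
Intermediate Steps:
$K = - \frac{2}{3}$ ($K = 1 - - \frac{5}{-3} = 1 - \left(-5\right) \left(- \frac{1}{3}\right) = 1 - \frac{5}{3} = - \frac{2}{3} \approx -0.66667$)
$O = \frac{589}{9}$ ($O = -4 + \left(- \frac{2}{3} + 3 \cdot 3\right)^{2} = -4 + \left(- \frac{2}{3} + 9\right)^{2} = -4 + \left(\frac{25}{3}\right)^{2} = -4 + \frac{625}{9} = \frac{589}{9} \approx 65.444$)
$\left(19109 + 10530\right) \left(O \left(71 + 110\right) - 16017\right) = \left(19109 + 10530\right) \left(\frac{589 \left(71 + 110\right)}{9} - 16017\right) = 29639 \left(\frac{589}{9} \cdot 181 - 16017\right) = 29639 \left(\frac{106609}{9} - 16017\right) = 29639 \left(- \frac{37544}{9}\right) = - \frac{1112766616}{9}$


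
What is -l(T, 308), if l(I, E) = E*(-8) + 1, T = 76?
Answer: 2463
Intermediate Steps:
l(I, E) = 1 - 8*E (l(I, E) = -8*E + 1 = 1 - 8*E)
-l(T, 308) = -(1 - 8*308) = -(1 - 2464) = -1*(-2463) = 2463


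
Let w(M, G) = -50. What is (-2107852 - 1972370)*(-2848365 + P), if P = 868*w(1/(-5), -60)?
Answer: 11799043171830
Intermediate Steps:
P = -43400 (P = 868*(-50) = -43400)
(-2107852 - 1972370)*(-2848365 + P) = (-2107852 - 1972370)*(-2848365 - 43400) = -4080222*(-2891765) = 11799043171830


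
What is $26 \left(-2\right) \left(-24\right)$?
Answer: $1248$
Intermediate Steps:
$26 \left(-2\right) \left(-24\right) = \left(-52\right) \left(-24\right) = 1248$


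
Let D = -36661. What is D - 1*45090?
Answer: -81751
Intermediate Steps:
D - 1*45090 = -36661 - 1*45090 = -36661 - 45090 = -81751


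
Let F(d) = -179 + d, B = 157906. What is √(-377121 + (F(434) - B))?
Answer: 2*I*√133693 ≈ 731.28*I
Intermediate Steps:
√(-377121 + (F(434) - B)) = √(-377121 + ((-179 + 434) - 1*157906)) = √(-377121 + (255 - 157906)) = √(-377121 - 157651) = √(-534772) = 2*I*√133693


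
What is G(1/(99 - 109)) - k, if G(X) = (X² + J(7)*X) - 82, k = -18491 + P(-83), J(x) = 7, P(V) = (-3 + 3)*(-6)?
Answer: 1840831/100 ≈ 18408.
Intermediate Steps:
P(V) = 0 (P(V) = 0*(-6) = 0)
k = -18491 (k = -18491 + 0 = -18491)
G(X) = -82 + X² + 7*X (G(X) = (X² + 7*X) - 82 = -82 + X² + 7*X)
G(1/(99 - 109)) - k = (-82 + (1/(99 - 109))² + 7/(99 - 109)) - 1*(-18491) = (-82 + (1/(-10))² + 7/(-10)) + 18491 = (-82 + (-⅒)² + 7*(-⅒)) + 18491 = (-82 + 1/100 - 7/10) + 18491 = -8269/100 + 18491 = 1840831/100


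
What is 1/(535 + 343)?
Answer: 1/878 ≈ 0.0011390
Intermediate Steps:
1/(535 + 343) = 1/878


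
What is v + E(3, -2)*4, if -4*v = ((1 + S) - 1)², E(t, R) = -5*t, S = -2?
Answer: -61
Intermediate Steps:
v = -1 (v = -((1 - 2) - 1)²/4 = -(-1 - 1)²/4 = -¼*(-2)² = -¼*4 = -1)
v + E(3, -2)*4 = -1 - 5*3*4 = -1 - 15*4 = -1 - 60 = -61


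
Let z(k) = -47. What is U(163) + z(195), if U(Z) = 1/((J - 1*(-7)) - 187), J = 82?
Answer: -4607/98 ≈ -47.010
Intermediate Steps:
U(Z) = -1/98 (U(Z) = 1/((82 - 1*(-7)) - 187) = 1/((82 + 7) - 187) = 1/(89 - 187) = 1/(-98) = -1/98)
U(163) + z(195) = -1/98 - 47 = -4607/98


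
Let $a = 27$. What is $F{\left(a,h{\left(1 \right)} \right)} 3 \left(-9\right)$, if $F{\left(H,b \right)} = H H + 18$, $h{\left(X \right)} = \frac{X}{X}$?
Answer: $-20169$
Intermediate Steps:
$h{\left(X \right)} = 1$
$F{\left(H,b \right)} = 18 + H^{2}$ ($F{\left(H,b \right)} = H^{2} + 18 = 18 + H^{2}$)
$F{\left(a,h{\left(1 \right)} \right)} 3 \left(-9\right) = \left(18 + 27^{2}\right) 3 \left(-9\right) = \left(18 + 729\right) \left(-27\right) = 747 \left(-27\right) = -20169$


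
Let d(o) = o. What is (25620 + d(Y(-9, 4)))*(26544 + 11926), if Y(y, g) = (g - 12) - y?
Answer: 985639870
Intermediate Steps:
Y(y, g) = -12 + g - y (Y(y, g) = (-12 + g) - y = -12 + g - y)
(25620 + d(Y(-9, 4)))*(26544 + 11926) = (25620 + (-12 + 4 - 1*(-9)))*(26544 + 11926) = (25620 + (-12 + 4 + 9))*38470 = (25620 + 1)*38470 = 25621*38470 = 985639870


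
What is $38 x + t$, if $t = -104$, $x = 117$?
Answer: $4342$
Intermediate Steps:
$38 x + t = 38 \cdot 117 - 104 = 4446 - 104 = 4342$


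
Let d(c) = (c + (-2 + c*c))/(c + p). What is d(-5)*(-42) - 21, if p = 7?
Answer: -399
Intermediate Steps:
d(c) = (-2 + c + c²)/(7 + c) (d(c) = (c + (-2 + c*c))/(c + 7) = (c + (-2 + c²))/(7 + c) = (-2 + c + c²)/(7 + c))
d(-5)*(-42) - 21 = ((-2 - 5 + (-5)²)/(7 - 5))*(-42) - 21 = ((-2 - 5 + 25)/2)*(-42) - 21 = ((½)*18)*(-42) - 21 = 9*(-42) - 21 = -378 - 21 = -399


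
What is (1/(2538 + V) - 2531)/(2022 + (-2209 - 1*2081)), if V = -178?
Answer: 1991053/1784160 ≈ 1.1160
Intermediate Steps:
(1/(2538 + V) - 2531)/(2022 + (-2209 - 1*2081)) = (1/(2538 - 178) - 2531)/(2022 + (-2209 - 1*2081)) = (1/2360 - 2531)/(2022 + (-2209 - 2081)) = (1/2360 - 2531)/(2022 - 4290) = -5973159/2360/(-2268) = -5973159/2360*(-1/2268) = 1991053/1784160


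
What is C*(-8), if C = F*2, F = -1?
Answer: 16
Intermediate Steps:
C = -2 (C = -1*2 = -2)
C*(-8) = -2*(-8) = 16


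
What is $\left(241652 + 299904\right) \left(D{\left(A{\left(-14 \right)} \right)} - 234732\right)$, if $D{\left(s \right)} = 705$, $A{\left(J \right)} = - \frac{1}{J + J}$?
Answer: $-126738726012$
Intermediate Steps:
$A{\left(J \right)} = - \frac{1}{2 J}$
$\left(241652 + 299904\right) \left(D{\left(A{\left(-14 \right)} \right)} - 234732\right) = \left(241652 + 299904\right) \left(705 - 234732\right) = 541556 \left(-234027\right) = -126738726012$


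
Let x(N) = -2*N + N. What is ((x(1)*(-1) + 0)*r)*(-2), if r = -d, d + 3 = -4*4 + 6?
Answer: -26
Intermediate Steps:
x(N) = -N
d = -13 (d = -3 + (-4*4 + 6) = -3 + (-16 + 6) = -3 - 10 = -13)
r = 13 (r = -1*(-13) = 13)
((x(1)*(-1) + 0)*r)*(-2) = ((-1*1*(-1) + 0)*13)*(-2) = ((-1*(-1) + 0)*13)*(-2) = ((1 + 0)*13)*(-2) = (1*13)*(-2) = 13*(-2) = -26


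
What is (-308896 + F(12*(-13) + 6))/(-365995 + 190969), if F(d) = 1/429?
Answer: 132516383/75086154 ≈ 1.7649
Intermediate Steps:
F(d) = 1/429
(-308896 + F(12*(-13) + 6))/(-365995 + 190969) = (-308896 + 1/429)/(-365995 + 190969) = -132516383/429/(-175026) = -132516383/429*(-1/175026) = 132516383/75086154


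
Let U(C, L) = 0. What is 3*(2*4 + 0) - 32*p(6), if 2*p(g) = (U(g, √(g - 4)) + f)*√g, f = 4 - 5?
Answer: 24 + 16*√6 ≈ 63.192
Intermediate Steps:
f = -1
p(g) = -√g/2 (p(g) = ((0 - 1)*√g)/2 = (-√g)/2 = -√g/2)
3*(2*4 + 0) - 32*p(6) = 3*(2*4 + 0) - (-16)*√6 = 3*(8 + 0) + 16*√6 = 3*8 + 16*√6 = 24 + 16*√6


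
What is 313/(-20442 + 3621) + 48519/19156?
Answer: 810142271/322223076 ≈ 2.5142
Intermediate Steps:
313/(-20442 + 3621) + 48519/19156 = 313/(-16821) + 48519*(1/19156) = 313*(-1/16821) + 48519/19156 = -313/16821 + 48519/19156 = 810142271/322223076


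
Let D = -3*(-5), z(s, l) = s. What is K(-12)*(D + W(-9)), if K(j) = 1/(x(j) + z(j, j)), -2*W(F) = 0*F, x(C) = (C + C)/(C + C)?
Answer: -15/11 ≈ -1.3636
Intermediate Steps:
x(C) = 1 (x(C) = (2*C)/((2*C)) = (2*C)*(1/(2*C)) = 1)
D = 15
W(F) = 0 (W(F) = -0*F = -½*0 = 0)
K(j) = 1/(1 + j)
K(-12)*(D + W(-9)) = (15 + 0)/(1 - 12) = 15/(-11) = -1/11*15 = -15/11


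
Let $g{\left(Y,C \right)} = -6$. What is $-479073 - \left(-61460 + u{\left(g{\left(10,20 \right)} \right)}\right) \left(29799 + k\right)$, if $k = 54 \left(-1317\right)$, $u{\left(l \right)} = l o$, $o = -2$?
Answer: $-2539448985$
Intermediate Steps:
$u{\left(l \right)} = - 2 l$ ($u{\left(l \right)} = l \left(-2\right) = - 2 l$)
$k = -71118$
$-479073 - \left(-61460 + u{\left(g{\left(10,20 \right)} \right)}\right) \left(29799 + k\right) = -479073 - \left(-61460 - -12\right) \left(29799 - 71118\right) = -479073 - \left(-61460 + 12\right) \left(-41319\right) = -479073 - \left(-61448\right) \left(-41319\right) = -479073 - 2538969912 = -2539448985$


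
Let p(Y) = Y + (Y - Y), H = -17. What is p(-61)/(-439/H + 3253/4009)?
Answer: -4157333/1815252 ≈ -2.2902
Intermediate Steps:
p(Y) = Y (p(Y) = Y + 0 = Y)
p(-61)/(-439/H + 3253/4009) = -61/(-439/(-17) + 3253/4009) = -61/(-439*(-1/17) + 3253*(1/4009)) = -61/(439/17 + 3253/4009) = -61/1815252/68153 = -61*68153/1815252 = -4157333/1815252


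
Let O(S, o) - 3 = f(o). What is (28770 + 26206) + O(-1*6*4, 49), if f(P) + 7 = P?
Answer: 55021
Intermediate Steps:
f(P) = -7 + P
O(S, o) = -4 + o (O(S, o) = 3 + (-7 + o) = -4 + o)
(28770 + 26206) + O(-1*6*4, 49) = (28770 + 26206) + (-4 + 49) = 54976 + 45 = 55021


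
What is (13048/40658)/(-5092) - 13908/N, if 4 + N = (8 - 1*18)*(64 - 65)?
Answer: -59987099437/25878817 ≈ -2318.0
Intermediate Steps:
N = 6 (N = -4 + (8 - 1*18)*(64 - 65) = -4 + (8 - 18)*(-1) = -4 - 10*(-1) = -4 + 10 = 6)
(13048/40658)/(-5092) - 13908/N = (13048/40658)/(-5092) - 13908/6 = (13048*(1/40658))*(-1/5092) - 13908*⅙ = (6524/20329)*(-1/5092) - 2318 = -1631/25878817 - 2318 = -59987099437/25878817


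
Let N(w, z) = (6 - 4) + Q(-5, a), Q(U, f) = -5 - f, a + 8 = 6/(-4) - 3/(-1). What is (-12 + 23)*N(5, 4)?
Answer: 77/2 ≈ 38.500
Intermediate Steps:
a = -13/2 (a = -8 + (6/(-4) - 3/(-1)) = -8 + (6*(-1/4) - 3*(-1)) = -8 + (-3/2 + 3) = -8 + 3/2 = -13/2 ≈ -6.5000)
N(w, z) = 7/2 (N(w, z) = (6 - 4) + (-5 - 1*(-13/2)) = 2 + (-5 + 13/2) = 2 + 3/2 = 7/2)
(-12 + 23)*N(5, 4) = (-12 + 23)*(7/2) = 11*(7/2) = 77/2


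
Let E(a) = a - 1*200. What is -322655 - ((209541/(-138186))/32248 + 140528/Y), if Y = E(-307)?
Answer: -80927745302272001/251033846544 ≈ -3.2238e+5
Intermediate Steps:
E(a) = -200 + a (E(a) = a - 200 = -200 + a)
Y = -507 (Y = -200 - 307 = -507)
-322655 - ((209541/(-138186))/32248 + 140528/Y) = -322655 - ((209541/(-138186))/32248 + 140528/(-507)) = -322655 - ((209541*(-1/138186))*(1/32248) + 140528*(-1/507)) = -322655 - (-69847/46062*1/32248 - 140528/507) = -322655 - (-69847/1485407376 - 140528/507) = -322655 - 1*(-69580454382319/251033846544) = -322655 + 69580454382319/251033846544 = -80927745302272001/251033846544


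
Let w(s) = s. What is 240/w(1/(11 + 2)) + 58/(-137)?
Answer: 427382/137 ≈ 3119.6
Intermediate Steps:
240/w(1/(11 + 2)) + 58/(-137) = 240/(1/(11 + 2)) + 58/(-137) = 240/(1/13) + 58*(-1/137) = 240/(1/13) - 58/137 = 240*13 - 58/137 = 3120 - 58/137 = 427382/137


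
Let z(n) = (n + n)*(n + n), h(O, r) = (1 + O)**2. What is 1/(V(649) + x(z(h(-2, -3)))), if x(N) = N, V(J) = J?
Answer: 1/653 ≈ 0.0015314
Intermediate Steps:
z(n) = 4*n**2 (z(n) = (2*n)*(2*n) = 4*n**2)
1/(V(649) + x(z(h(-2, -3)))) = 1/(649 + 4*((1 - 2)**2)**2) = 1/(649 + 4*((-1)**2)**2) = 1/(649 + 4*1**2) = 1/(649 + 4*1) = 1/(649 + 4) = 1/653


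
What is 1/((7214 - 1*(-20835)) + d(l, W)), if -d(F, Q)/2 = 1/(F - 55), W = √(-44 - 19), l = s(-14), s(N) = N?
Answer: 69/1935383 ≈ 3.5652e-5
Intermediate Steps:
l = -14
W = 3*I*√7 (W = √(-63) = 3*I*√7 ≈ 7.9373*I)
d(F, Q) = -2/(-55 + F) (d(F, Q) = -2/(F - 55) = -2/(-55 + F))
1/((7214 - 1*(-20835)) + d(l, W)) = 1/((7214 - 1*(-20835)) - 2/(-55 - 14)) = 1/((7214 + 20835) - 2/(-69)) = 1/(28049 - 2*(-1/69)) = 1/(28049 + 2/69) = 1/(1935383/69) = 69/1935383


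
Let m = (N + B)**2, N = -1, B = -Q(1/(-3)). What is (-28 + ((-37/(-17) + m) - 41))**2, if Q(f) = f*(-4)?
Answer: 88190881/23409 ≈ 3767.4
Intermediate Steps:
Q(f) = -4*f
B = -4/3 (B = -(-4)/(-3) = -(-4)*(-1)/3 = -1*4/3 = -4/3 ≈ -1.3333)
m = 49/9 (m = (-1 - 4/3)**2 = (-7/3)**2 = 49/9 ≈ 5.4444)
(-28 + ((-37/(-17) + m) - 41))**2 = (-28 + ((-37/(-17) + 49/9) - 41))**2 = (-28 + ((-37*(-1/17) + 49/9) - 41))**2 = (-28 + ((37/17 + 49/9) - 41))**2 = (-28 + (1166/153 - 41))**2 = (-28 - 5107/153)**2 = (-9391/153)**2 = 88190881/23409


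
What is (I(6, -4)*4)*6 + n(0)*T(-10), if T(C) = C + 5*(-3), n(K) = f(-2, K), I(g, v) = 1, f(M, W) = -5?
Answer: 149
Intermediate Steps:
n(K) = -5
T(C) = -15 + C (T(C) = C - 15 = -15 + C)
(I(6, -4)*4)*6 + n(0)*T(-10) = (1*4)*6 - 5*(-15 - 10) = 4*6 - 5*(-25) = 24 + 125 = 149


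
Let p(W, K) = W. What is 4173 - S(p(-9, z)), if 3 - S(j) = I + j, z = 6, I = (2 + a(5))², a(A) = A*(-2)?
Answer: 4225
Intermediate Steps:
a(A) = -2*A
I = 64 (I = (2 - 2*5)² = (2 - 10)² = (-8)² = 64)
S(j) = -61 - j (S(j) = 3 - (64 + j) = 3 + (-64 - j) = -61 - j)
4173 - S(p(-9, z)) = 4173 - (-61 - 1*(-9)) = 4173 - (-61 + 9) = 4173 - 1*(-52) = 4173 + 52 = 4225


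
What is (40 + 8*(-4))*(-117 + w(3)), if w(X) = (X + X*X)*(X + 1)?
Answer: -552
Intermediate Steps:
w(X) = (1 + X)*(X + X²) (w(X) = (X + X²)*(1 + X) = (1 + X)*(X + X²))
(40 + 8*(-4))*(-117 + w(3)) = (40 + 8*(-4))*(-117 + 3*(1 + 3² + 2*3)) = (40 - 32)*(-117 + 3*(1 + 9 + 6)) = 8*(-117 + 3*16) = 8*(-117 + 48) = 8*(-69) = -552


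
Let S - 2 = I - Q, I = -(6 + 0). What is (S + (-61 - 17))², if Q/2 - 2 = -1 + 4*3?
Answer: 11664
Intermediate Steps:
Q = 26 (Q = 4 + 2*(-1 + 4*3) = 4 + 2*(-1 + 12) = 4 + 2*11 = 4 + 22 = 26)
I = -6 (I = -1*6 = -6)
S = -30 (S = 2 + (-6 - 1*26) = 2 + (-6 - 26) = 2 - 32 = -30)
(S + (-61 - 17))² = (-30 + (-61 - 17))² = (-30 - 78)² = (-108)² = 11664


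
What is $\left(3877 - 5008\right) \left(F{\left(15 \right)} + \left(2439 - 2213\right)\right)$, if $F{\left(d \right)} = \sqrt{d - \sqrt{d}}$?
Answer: $-255606 - 1131 \sqrt{15 - \sqrt{15}} \approx -2.5938 \cdot 10^{5}$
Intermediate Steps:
$\left(3877 - 5008\right) \left(F{\left(15 \right)} + \left(2439 - 2213\right)\right) = \left(3877 - 5008\right) \left(\sqrt{15 - \sqrt{15}} + \left(2439 - 2213\right)\right) = - 1131 \left(\sqrt{15 - \sqrt{15}} + \left(2439 - 2213\right)\right) = - 1131 \left(\sqrt{15 - \sqrt{15}} + 226\right) = - 1131 \left(226 + \sqrt{15 - \sqrt{15}}\right) = -255606 - 1131 \sqrt{15 - \sqrt{15}}$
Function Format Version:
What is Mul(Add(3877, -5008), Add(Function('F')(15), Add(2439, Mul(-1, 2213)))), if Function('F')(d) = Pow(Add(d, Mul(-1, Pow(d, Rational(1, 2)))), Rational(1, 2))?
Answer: Add(-255606, Mul(-1131, Pow(Add(15, Mul(-1, Pow(15, Rational(1, 2)))), Rational(1, 2)))) ≈ -2.5938e+5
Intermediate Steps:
Mul(Add(3877, -5008), Add(Function('F')(15), Add(2439, Mul(-1, 2213)))) = Mul(Add(3877, -5008), Add(Pow(Add(15, Mul(-1, Pow(15, Rational(1, 2)))), Rational(1, 2)), Add(2439, Mul(-1, 2213)))) = Mul(-1131, Add(Pow(Add(15, Mul(-1, Pow(15, Rational(1, 2)))), Rational(1, 2)), Add(2439, -2213))) = Mul(-1131, Add(Pow(Add(15, Mul(-1, Pow(15, Rational(1, 2)))), Rational(1, 2)), 226)) = Mul(-1131, Add(226, Pow(Add(15, Mul(-1, Pow(15, Rational(1, 2)))), Rational(1, 2)))) = Add(-255606, Mul(-1131, Pow(Add(15, Mul(-1, Pow(15, Rational(1, 2)))), Rational(1, 2))))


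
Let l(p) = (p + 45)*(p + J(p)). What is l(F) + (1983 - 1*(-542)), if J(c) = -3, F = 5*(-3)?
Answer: 1985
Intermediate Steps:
F = -15
l(p) = (-3 + p)*(45 + p) (l(p) = (p + 45)*(p - 3) = (45 + p)*(-3 + p) = (-3 + p)*(45 + p))
l(F) + (1983 - 1*(-542)) = (-135 + (-15)**2 + 42*(-15)) + (1983 - 1*(-542)) = (-135 + 225 - 630) + (1983 + 542) = -540 + 2525 = 1985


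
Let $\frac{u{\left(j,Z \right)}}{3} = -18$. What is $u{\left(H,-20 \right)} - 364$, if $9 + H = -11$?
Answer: $-418$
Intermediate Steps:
$H = -20$ ($H = -9 - 11 = -20$)
$u{\left(j,Z \right)} = -54$ ($u{\left(j,Z \right)} = 3 \left(-18\right) = -54$)
$u{\left(H,-20 \right)} - 364 = -54 - 364 = -418$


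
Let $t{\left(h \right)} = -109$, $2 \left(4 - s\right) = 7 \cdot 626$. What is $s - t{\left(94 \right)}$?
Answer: $-2078$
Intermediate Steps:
$s = -2187$ ($s = 4 - \frac{7 \cdot 626}{2} = 4 - 2191 = -2187$)
$s - t{\left(94 \right)} = -2187 - -109 = -2187 + 109 = -2078$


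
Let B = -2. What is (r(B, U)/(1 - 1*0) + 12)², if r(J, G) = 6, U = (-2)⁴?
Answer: 324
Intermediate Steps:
U = 16
(r(B, U)/(1 - 1*0) + 12)² = (6/(1 - 1*0) + 12)² = (6/(1 + 0) + 12)² = (6/1 + 12)² = (6*1 + 12)² = (6 + 12)² = 18² = 324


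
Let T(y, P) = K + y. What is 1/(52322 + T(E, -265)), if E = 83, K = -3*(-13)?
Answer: 1/52444 ≈ 1.9068e-5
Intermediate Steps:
K = 39
T(y, P) = 39 + y
1/(52322 + T(E, -265)) = 1/(52322 + (39 + 83)) = 1/(52322 + 122) = 1/52444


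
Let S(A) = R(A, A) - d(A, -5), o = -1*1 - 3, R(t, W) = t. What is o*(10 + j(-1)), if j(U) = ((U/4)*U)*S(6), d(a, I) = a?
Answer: -40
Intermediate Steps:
o = -4 (o = -1 - 3 = -4)
S(A) = 0 (S(A) = A - A = 0)
j(U) = 0 (j(U) = ((U/4)*U)*0 = (U²/4)*0 = 0)
o*(10 + j(-1)) = -4*(10 + 0) = -4*10 = -40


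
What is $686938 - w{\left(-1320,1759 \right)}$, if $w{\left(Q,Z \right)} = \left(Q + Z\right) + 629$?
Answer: $685870$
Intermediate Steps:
$w{\left(Q,Z \right)} = 629 + Q + Z$
$686938 - w{\left(-1320,1759 \right)} = 686938 - \left(629 - 1320 + 1759\right) = 686938 - 1068 = 685870$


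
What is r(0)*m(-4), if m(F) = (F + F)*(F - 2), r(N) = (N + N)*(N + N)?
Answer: 0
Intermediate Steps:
r(N) = 4*N**2 (r(N) = (2*N)*(2*N) = 4*N**2)
m(F) = 2*F*(-2 + F) (m(F) = (2*F)*(-2 + F) = 2*F*(-2 + F))
r(0)*m(-4) = (4*0**2)*(2*(-4)*(-2 - 4)) = (4*0)*(2*(-4)*(-6)) = 0*48 = 0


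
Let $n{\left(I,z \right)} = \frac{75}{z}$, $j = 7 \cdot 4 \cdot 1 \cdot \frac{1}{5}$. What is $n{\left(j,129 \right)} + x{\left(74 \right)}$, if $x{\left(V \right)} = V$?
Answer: $\frac{3207}{43} \approx 74.581$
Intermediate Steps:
$j = \frac{28}{5}$ ($j = 28 \cdot 1 \cdot \frac{1}{5} = 28 \cdot \frac{1}{5} = \frac{28}{5} \approx 5.6$)
$n{\left(j,129 \right)} + x{\left(74 \right)} = \frac{75}{129} + 74 = 75 \cdot \frac{1}{129} + 74 = \frac{25}{43} + 74 = \frac{3207}{43}$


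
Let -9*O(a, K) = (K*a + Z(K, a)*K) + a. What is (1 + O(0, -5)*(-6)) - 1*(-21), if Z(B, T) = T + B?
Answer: 116/3 ≈ 38.667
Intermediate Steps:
Z(B, T) = B + T
O(a, K) = -a/9 - K*a/9 - K*(K + a)/9 (O(a, K) = -((K*a + (K + a)*K) + a)/9 = -((K*a + K*(K + a)) + a)/9 = -(a + K*a + K*(K + a))/9 = -a/9 - K*a/9 - K*(K + a)/9)
(1 + O(0, -5)*(-6)) - 1*(-21) = (1 + (-⅑*0 - ⅑*(-5)*0 - ⅑*(-5)*(-5 + 0))*(-6)) - 1*(-21) = (1 + (0 + 0 - ⅑*(-5)*(-5))*(-6)) + 21 = (1 + (0 + 0 - 25/9)*(-6)) + 21 = (1 - 25/9*(-6)) + 21 = (1 + 50/3) + 21 = 53/3 + 21 = 116/3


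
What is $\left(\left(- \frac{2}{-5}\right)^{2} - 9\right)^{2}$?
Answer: $\frac{48841}{625} \approx 78.146$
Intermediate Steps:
$\left(\left(- \frac{2}{-5}\right)^{2} - 9\right)^{2} = \left(\left(\left(-2\right) \left(- \frac{1}{5}\right)\right)^{2} - 9\right)^{2} = \left(\left(\frac{2}{5}\right)^{2} - 9\right)^{2} = \left(\frac{4}{25} - 9\right)^{2} = \left(- \frac{221}{25}\right)^{2} = \frac{48841}{625}$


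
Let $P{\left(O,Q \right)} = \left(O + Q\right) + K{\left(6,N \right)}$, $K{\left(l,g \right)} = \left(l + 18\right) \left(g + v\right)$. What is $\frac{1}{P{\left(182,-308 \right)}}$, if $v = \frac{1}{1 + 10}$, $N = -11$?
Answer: $- \frac{11}{4266} \approx -0.0025785$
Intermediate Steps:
$v = \frac{1}{11} \approx 0.090909$
$K{\left(l,g \right)} = \left(18 + l\right) \left(\frac{1}{11} + g\right)$ ($K{\left(l,g \right)} = \left(l + 18\right) \left(g + \frac{1}{11}\right) = \left(18 + l\right) \left(\frac{1}{11} + g\right)$)
$P{\left(O,Q \right)} = - \frac{2880}{11} + O + Q$ ($P{\left(O,Q \right)} = \left(O + Q\right) + \left(\frac{18}{11} + 18 \left(-11\right) + \frac{1}{11} \cdot 6 - 66\right) = \left(O + Q\right) + \left(\frac{18}{11} - 198 + \frac{6}{11} - 66\right) = \left(O + Q\right) - \frac{2880}{11} = - \frac{2880}{11} + O + Q$)
$\frac{1}{P{\left(182,-308 \right)}} = \frac{1}{- \frac{2880}{11} + 182 - 308} = \frac{1}{- \frac{4266}{11}} = - \frac{11}{4266}$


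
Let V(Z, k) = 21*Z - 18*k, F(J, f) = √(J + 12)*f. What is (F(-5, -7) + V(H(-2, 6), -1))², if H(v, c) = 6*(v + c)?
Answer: 272827 - 7308*√7 ≈ 2.5349e+5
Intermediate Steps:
F(J, f) = f*√(12 + J) (F(J, f) = √(12 + J)*f = f*√(12 + J))
H(v, c) = 6*c + 6*v (H(v, c) = 6*(c + v) = 6*c + 6*v)
V(Z, k) = -18*k + 21*Z
(F(-5, -7) + V(H(-2, 6), -1))² = (-7*√(12 - 5) + (-18*(-1) + 21*(6*6 + 6*(-2))))² = (-7*√7 + (18 + 21*(36 - 12)))² = (-7*√7 + (18 + 21*24))² = (-7*√7 + (18 + 504))² = (-7*√7 + 522)² = (522 - 7*√7)²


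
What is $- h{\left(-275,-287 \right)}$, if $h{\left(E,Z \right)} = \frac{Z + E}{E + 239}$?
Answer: $- \frac{281}{18} \approx -15.611$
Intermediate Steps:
$h{\left(E,Z \right)} = \frac{E + Z}{239 + E}$
$- h{\left(-275,-287 \right)} = - \frac{-275 - 287}{239 - 275} = - \frac{-562}{-36} = - \frac{\left(-1\right) \left(-562\right)}{36} = \left(-1\right) \frac{281}{18} = - \frac{281}{18}$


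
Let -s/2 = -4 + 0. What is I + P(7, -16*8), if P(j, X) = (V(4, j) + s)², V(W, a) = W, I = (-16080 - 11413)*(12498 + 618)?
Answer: -360598044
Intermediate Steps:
s = 8 (s = -2*(-4 + 0) = -2*(-4) = 8)
I = -360598188 (I = -27493*13116 = -360598188)
P(j, X) = 144 (P(j, X) = (4 + 8)² = 12² = 144)
I + P(7, -16*8) = -360598188 + 144 = -360598044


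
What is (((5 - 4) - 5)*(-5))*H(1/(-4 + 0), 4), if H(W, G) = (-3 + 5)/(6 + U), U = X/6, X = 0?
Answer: 20/3 ≈ 6.6667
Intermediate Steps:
U = 0 (U = 0/6 = 0*(⅙) = 0)
H(W, G) = ⅓ (H(W, G) = (-3 + 5)/(6 + 0) = 2/6 = 2*(⅙) = ⅓)
(((5 - 4) - 5)*(-5))*H(1/(-4 + 0), 4) = (((5 - 4) - 5)*(-5))*(⅓) = ((1 - 5)*(-5))*(⅓) = -4*(-5)*(⅓) = 20*(⅓) = 20/3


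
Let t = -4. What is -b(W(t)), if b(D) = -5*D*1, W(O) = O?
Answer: -20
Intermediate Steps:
b(D) = -5*D
-b(W(t)) = -(-5)*(-4) = -1*20 = -20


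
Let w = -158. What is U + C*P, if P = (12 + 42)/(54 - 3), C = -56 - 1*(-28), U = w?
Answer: -3190/17 ≈ -187.65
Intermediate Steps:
U = -158
C = -28 (C = -56 + 28 = -28)
P = 18/17 (P = 54/51 = 54*(1/51) = 18/17 ≈ 1.0588)
U + C*P = -158 - 28*18/17 = -158 - 504/17 = -3190/17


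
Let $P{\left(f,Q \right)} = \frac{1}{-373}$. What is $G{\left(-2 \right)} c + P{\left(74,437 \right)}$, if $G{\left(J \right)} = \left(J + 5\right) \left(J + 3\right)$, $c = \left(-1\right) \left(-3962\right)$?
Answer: $\frac{4433477}{373} \approx 11886.0$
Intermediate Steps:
$c = 3962$
$P{\left(f,Q \right)} = - \frac{1}{373}$
$G{\left(J \right)} = \left(3 + J\right) \left(5 + J\right)$ ($G{\left(J \right)} = \left(5 + J\right) \left(3 + J\right) = \left(3 + J\right) \left(5 + J\right)$)
$G{\left(-2 \right)} c + P{\left(74,437 \right)} = \left(15 + \left(-2\right)^{2} + 8 \left(-2\right)\right) 3962 - \frac{1}{373} = \left(15 + 4 - 16\right) 3962 - \frac{1}{373} = 3 \cdot 3962 - \frac{1}{373} = 11886 - \frac{1}{373} = \frac{4433477}{373}$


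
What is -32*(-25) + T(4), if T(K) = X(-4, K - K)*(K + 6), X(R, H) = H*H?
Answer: 800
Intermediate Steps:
X(R, H) = H²
T(K) = 0 (T(K) = (K - K)²*(K + 6) = 0²*(6 + K) = 0*(6 + K) = 0)
-32*(-25) + T(4) = -32*(-25) + 0 = 800 + 0 = 800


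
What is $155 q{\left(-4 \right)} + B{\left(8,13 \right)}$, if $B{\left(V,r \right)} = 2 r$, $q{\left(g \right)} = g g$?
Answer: $2506$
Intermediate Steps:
$q{\left(g \right)} = g^{2}$
$155 q{\left(-4 \right)} + B{\left(8,13 \right)} = 155 \left(-4\right)^{2} + 2 \cdot 13 = 155 \cdot 16 + 26 = 2480 + 26 = 2506$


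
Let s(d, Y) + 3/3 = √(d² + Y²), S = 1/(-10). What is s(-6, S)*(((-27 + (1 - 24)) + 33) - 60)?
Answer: 77 - 77*√3601/10 ≈ -385.06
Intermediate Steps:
S = -⅒ ≈ -0.10000
s(d, Y) = -1 + √(Y² + d²) (s(d, Y) = -1 + √(d² + Y²) = -1 + √(Y² + d²))
s(-6, S)*(((-27 + (1 - 24)) + 33) - 60) = (-1 + √((-⅒)² + (-6)²))*(((-27 + (1 - 24)) + 33) - 60) = (-1 + √(1/100 + 36))*(((-27 - 23) + 33) - 60) = (-1 + √(3601/100))*((-50 + 33) - 60) = (-1 + √3601/10)*(-17 - 60) = (-1 + √3601/10)*(-77) = 77 - 77*√3601/10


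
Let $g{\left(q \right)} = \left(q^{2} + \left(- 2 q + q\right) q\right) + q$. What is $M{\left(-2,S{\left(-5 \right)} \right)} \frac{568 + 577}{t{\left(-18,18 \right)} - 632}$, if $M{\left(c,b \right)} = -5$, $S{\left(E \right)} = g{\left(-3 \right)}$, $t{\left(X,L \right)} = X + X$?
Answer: $\frac{5725}{668} \approx 8.5704$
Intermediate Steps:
$t{\left(X,L \right)} = 2 X$
$g{\left(q \right)} = q$ ($g{\left(q \right)} = \left(q^{2} + - q q\right) + q = \left(q^{2} - q^{2}\right) + q = 0 + q = q$)
$S{\left(E \right)} = -3$
$M{\left(-2,S{\left(-5 \right)} \right)} \frac{568 + 577}{t{\left(-18,18 \right)} - 632} = - 5 \frac{568 + 577}{2 \left(-18\right) - 632} = - 5 \frac{1145}{-36 - 632} = - 5 \frac{1145}{-668} = - 5 \cdot 1145 \left(- \frac{1}{668}\right) = \left(-5\right) \left(- \frac{1145}{668}\right) = \frac{5725}{668}$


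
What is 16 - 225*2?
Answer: -434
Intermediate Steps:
16 - 225*2 = 16 - 45*10 = 16 - 450 = -434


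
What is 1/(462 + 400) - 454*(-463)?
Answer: 181194125/862 ≈ 2.1020e+5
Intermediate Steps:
1/(462 + 400) - 454*(-463) = 1/862 + 210202 = 181194125/862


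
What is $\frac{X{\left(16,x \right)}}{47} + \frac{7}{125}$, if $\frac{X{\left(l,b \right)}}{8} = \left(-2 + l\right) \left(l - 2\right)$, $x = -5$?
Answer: $\frac{196329}{5875} \approx 33.418$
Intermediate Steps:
$X{\left(l,b \right)} = 8 \left(-2 + l\right)^{2}$ ($X{\left(l,b \right)} = 8 \left(-2 + l\right) \left(l - 2\right) = 8 \left(-2 + l\right) \left(-2 + l\right) = 8 \left(-2 + l\right)^{2}$)
$\frac{X{\left(16,x \right)}}{47} + \frac{7}{125} = \frac{8 \left(-2 + 16\right)^{2}}{47} + \frac{7}{125} = 8 \cdot 14^{2} \cdot \frac{1}{47} + 7 \cdot \frac{1}{125} = 8 \cdot 196 \cdot \frac{1}{47} + \frac{7}{125} = 1568 \cdot \frac{1}{47} + \frac{7}{125} = \frac{1568}{47} + \frac{7}{125} = \frac{196329}{5875}$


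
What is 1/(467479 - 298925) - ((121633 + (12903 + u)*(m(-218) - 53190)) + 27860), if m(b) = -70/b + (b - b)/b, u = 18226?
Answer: 30417175676591361/18372386 ≈ 1.6556e+9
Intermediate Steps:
m(b) = -70/b (m(b) = -70/b + 0/b = -70/b + 0 = -70/b)
1/(467479 - 298925) - ((121633 + (12903 + u)*(m(-218) - 53190)) + 27860) = 1/(467479 - 298925) - ((121633 + (12903 + 18226)*(-70/(-218) - 53190)) + 27860) = 1/168554 - ((121633 + 31129*(-70*(-1/218) - 53190)) + 27860) = 1/168554 - ((121633 + 31129*(35/109 - 53190)) + 27860) = 1/168554 - ((121633 + 31129*(-5797675/109)) + 27860) = 1/168554 - ((121633 - 180475825075/109) + 27860) = 1/168554 - (-180462567078/109 + 27860) = 1/168554 - 1*(-180459530338/109) = 1/168554 + 180459530338/109 = 30417175676591361/18372386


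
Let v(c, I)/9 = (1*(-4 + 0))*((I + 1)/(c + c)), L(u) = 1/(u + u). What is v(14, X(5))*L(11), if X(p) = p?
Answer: -27/77 ≈ -0.35065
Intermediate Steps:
L(u) = 1/(2*u)
v(c, I) = -18*(1 + I)/c (v(c, I) = 9*((1*(-4 + 0))*((I + 1)/(c + c))) = 9*((1*(-4))*((1 + I)/((2*c)))) = 9*(-4*(1 + I)*1/(2*c)) = 9*(-2*(1 + I)/c) = -18*(1 + I)/c)
v(14, X(5))*L(11) = (18*(-1 - 1*5)/14)*((½)/11) = (18*(1/14)*(-1 - 5))*((½)*(1/11)) = (18*(1/14)*(-6))*(1/22) = -54/7*1/22 = -27/77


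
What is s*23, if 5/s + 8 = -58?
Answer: -115/66 ≈ -1.7424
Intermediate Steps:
s = -5/66 (s = 5/(-8 - 58) = 5/(-66) = 5*(-1/66) = -5/66 ≈ -0.075758)
s*23 = -5/66*23 = -115/66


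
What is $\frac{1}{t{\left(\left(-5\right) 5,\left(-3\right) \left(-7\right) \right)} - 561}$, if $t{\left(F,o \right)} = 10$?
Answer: $- \frac{1}{551} \approx -0.0018149$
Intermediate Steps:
$\frac{1}{t{\left(\left(-5\right) 5,\left(-3\right) \left(-7\right) \right)} - 561} = \frac{1}{10 - 561} = \frac{1}{-551} = - \frac{1}{551}$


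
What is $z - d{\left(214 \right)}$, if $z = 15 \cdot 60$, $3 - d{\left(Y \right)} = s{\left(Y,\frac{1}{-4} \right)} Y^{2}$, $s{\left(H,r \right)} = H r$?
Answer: $-2449189$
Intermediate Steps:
$d{\left(Y \right)} = 3 + \frac{Y^{3}}{4}$ ($d{\left(Y \right)} = 3 - \frac{Y}{-4} Y^{2} = 3 - Y \left(- \frac{1}{4}\right) Y^{2} = 3 - - \frac{Y}{4} Y^{2} = 3 - - \frac{Y^{3}}{4} = 3 + \frac{Y^{3}}{4}$)
$z = 900$
$z - d{\left(214 \right)} = 900 - \left(3 + \frac{214^{3}}{4}\right) = 900 - \left(3 + \frac{1}{4} \cdot 9800344\right) = 900 - \left(3 + 2450086\right) = 900 - 2450089 = -2449189$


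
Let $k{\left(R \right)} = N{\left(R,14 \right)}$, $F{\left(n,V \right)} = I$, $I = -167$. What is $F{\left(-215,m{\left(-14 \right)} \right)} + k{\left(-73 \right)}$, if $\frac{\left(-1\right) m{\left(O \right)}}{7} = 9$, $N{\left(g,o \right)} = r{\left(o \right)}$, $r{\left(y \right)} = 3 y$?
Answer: $-125$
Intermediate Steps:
$N{\left(g,o \right)} = 3 o$
$m{\left(O \right)} = -63$ ($m{\left(O \right)} = \left(-7\right) 9 = -63$)
$F{\left(n,V \right)} = -167$
$k{\left(R \right)} = 42$ ($k{\left(R \right)} = 3 \cdot 14 = 42$)
$F{\left(-215,m{\left(-14 \right)} \right)} + k{\left(-73 \right)} = -167 + 42 = -125$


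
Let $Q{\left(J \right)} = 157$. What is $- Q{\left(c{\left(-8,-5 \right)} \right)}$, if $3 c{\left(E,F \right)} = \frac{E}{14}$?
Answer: $-157$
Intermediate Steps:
$c{\left(E,F \right)} = \frac{E}{42}$ ($c{\left(E,F \right)} = \frac{E \frac{1}{14}}{3} = \frac{\frac{1}{14} E}{3} = \frac{E}{42}$)
$- Q{\left(c{\left(-8,-5 \right)} \right)} = \left(-1\right) 157 = -157$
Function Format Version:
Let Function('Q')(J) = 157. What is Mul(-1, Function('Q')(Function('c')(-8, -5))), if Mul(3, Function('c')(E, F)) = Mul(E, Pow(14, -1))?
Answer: -157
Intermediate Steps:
Function('c')(E, F) = Mul(Rational(1, 42), E) (Function('c')(E, F) = Mul(Rational(1, 3), Mul(E, Pow(14, -1))) = Mul(Rational(1, 3), Mul(E, Rational(1, 14))) = Mul(Rational(1, 3), Mul(Rational(1, 14), E)) = Mul(Rational(1, 42), E))
Mul(-1, Function('Q')(Function('c')(-8, -5))) = Mul(-1, 157) = -157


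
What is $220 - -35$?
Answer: $255$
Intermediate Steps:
$220 - -35 = 220 + 35 = 255$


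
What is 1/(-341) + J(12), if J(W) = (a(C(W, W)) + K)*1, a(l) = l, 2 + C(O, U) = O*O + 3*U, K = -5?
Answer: 58992/341 ≈ 173.00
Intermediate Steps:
C(O, U) = -2 + O² + 3*U (C(O, U) = -2 + (O*O + 3*U) = -2 + (O² + 3*U) = -2 + O² + 3*U)
J(W) = -7 + W² + 3*W (J(W) = ((-2 + W² + 3*W) - 5)*1 = (-7 + W² + 3*W)*1 = -7 + W² + 3*W)
1/(-341) + J(12) = 1/(-341) + (-7 + 12² + 3*12) = -1/341 + (-7 + 144 + 36) = -1/341 + 173 = 58992/341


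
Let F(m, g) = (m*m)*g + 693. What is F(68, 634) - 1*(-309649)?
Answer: 3241958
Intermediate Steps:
F(m, g) = 693 + g*m² (F(m, g) = m²*g + 693 = g*m² + 693 = 693 + g*m²)
F(68, 634) - 1*(-309649) = (693 + 634*68²) - 1*(-309649) = (693 + 634*4624) + 309649 = (693 + 2931616) + 309649 = 2932309 + 309649 = 3241958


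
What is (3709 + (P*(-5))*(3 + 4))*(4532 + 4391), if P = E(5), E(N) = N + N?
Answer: 29972357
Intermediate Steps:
E(N) = 2*N
P = 10 (P = 2*5 = 10)
(3709 + (P*(-5))*(3 + 4))*(4532 + 4391) = (3709 + (10*(-5))*(3 + 4))*(4532 + 4391) = (3709 - 50*7)*8923 = (3709 - 350)*8923 = 3359*8923 = 29972357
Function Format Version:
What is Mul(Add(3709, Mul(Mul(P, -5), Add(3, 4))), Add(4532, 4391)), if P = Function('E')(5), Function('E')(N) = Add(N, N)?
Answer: 29972357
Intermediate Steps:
Function('E')(N) = Mul(2, N)
P = 10 (P = Mul(2, 5) = 10)
Mul(Add(3709, Mul(Mul(P, -5), Add(3, 4))), Add(4532, 4391)) = Mul(Add(3709, Mul(Mul(10, -5), Add(3, 4))), Add(4532, 4391)) = Mul(Add(3709, Mul(-50, 7)), 8923) = Mul(Add(3709, -350), 8923) = Mul(3359, 8923) = 29972357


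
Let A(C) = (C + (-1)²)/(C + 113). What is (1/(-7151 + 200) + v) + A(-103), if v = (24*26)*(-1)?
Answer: -22041626/34755 ≈ -634.20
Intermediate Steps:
A(C) = (1 + C)/(113 + C) (A(C) = (C + 1)/(113 + C) = (1 + C)/(113 + C))
v = -624 (v = 624*(-1) = -624)
(1/(-7151 + 200) + v) + A(-103) = (1/(-7151 + 200) - 624) + (1 - 103)/(113 - 103) = (1/(-6951) - 624) - 102/10 = (-1/6951 - 624) + (⅒)*(-102) = -4337425/6951 - 51/5 = -22041626/34755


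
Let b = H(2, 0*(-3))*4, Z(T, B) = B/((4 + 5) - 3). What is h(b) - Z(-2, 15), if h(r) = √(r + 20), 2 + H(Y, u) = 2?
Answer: -5/2 + 2*√5 ≈ 1.9721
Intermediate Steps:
Z(T, B) = B/6 (Z(T, B) = B/(9 - 3) = B/6)
H(Y, u) = 0 (H(Y, u) = -2 + 2 = 0)
b = 0 (b = 0*4 = 0)
h(r) = √(20 + r)
h(b) - Z(-2, 15) = √(20 + 0) - 15/6 = √20 - 1*5/2 = 2*√5 - 5/2 = -5/2 + 2*√5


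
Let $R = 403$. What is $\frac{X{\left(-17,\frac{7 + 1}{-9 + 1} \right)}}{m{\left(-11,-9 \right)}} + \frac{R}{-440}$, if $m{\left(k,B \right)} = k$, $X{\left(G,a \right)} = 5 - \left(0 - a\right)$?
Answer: $- \frac{563}{440} \approx -1.2795$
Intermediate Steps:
$X{\left(G,a \right)} = 5 + a$ ($X{\left(G,a \right)} = 5 - - a = 5 + a$)
$\frac{X{\left(-17,\frac{7 + 1}{-9 + 1} \right)}}{m{\left(-11,-9 \right)}} + \frac{R}{-440} = \frac{5 + \frac{7 + 1}{-9 + 1}}{-11} + \frac{403}{-440} = \left(5 + \frac{8}{-8}\right) \left(- \frac{1}{11}\right) + 403 \left(- \frac{1}{440}\right) = \left(5 + 8 \left(- \frac{1}{8}\right)\right) \left(- \frac{1}{11}\right) - \frac{403}{440} = \left(5 - 1\right) \left(- \frac{1}{11}\right) - \frac{403}{440} = 4 \left(- \frac{1}{11}\right) - \frac{403}{440} = - \frac{4}{11} - \frac{403}{440} = - \frac{563}{440}$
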